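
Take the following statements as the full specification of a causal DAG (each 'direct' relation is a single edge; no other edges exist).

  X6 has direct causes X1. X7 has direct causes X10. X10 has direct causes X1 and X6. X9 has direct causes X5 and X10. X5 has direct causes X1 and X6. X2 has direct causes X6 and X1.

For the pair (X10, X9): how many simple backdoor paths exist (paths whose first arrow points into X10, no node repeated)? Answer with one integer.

A backdoor path from X10 to X9 is any simple undirected path whose first edge points into X10 (i.e. leaves X10 via a parent).
Parents of X10: {X1, X6}.
Enumerating:
  P1: X10 <- X1 -> X6 -> X5 -> X9
  P2: X10 <- X1 -> X2 <- X6 -> X5 -> X9
  P3: X10 <- X1 -> X5 -> X9
  P4: X10 <- X6 <- X1 -> X5 -> X9
  P5: X10 <- X6 -> X2 <- X1 -> X5 -> X9
  P6: X10 <- X6 -> X5 -> X9
That exhausts the simple backdoor paths. Count: 6.

6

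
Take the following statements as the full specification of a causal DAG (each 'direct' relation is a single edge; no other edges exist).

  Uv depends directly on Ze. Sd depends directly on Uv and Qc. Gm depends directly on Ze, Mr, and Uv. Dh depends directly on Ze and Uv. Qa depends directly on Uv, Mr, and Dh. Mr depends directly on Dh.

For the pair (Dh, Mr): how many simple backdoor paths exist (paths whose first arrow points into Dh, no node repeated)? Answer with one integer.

7

A backdoor path from Dh to Mr is any simple undirected path whose first edge points into Dh (i.e. leaves Dh via a parent).
Parents of Dh: {Uv, Ze}.
Enumerating:
  P1: Dh <- Ze -> Uv -> Gm <- Mr
  P2: Dh <- Ze -> Uv -> Qa <- Mr
  P3: Dh <- Ze -> Gm <- Uv -> Qa <- Mr
  P4: Dh <- Ze -> Gm <- Mr
  P5: Dh <- Uv <- Ze -> Gm <- Mr
  P6: Dh <- Uv -> Gm <- Mr
  P7: Dh <- Uv -> Qa <- Mr
That exhausts the simple backdoor paths. Count: 7.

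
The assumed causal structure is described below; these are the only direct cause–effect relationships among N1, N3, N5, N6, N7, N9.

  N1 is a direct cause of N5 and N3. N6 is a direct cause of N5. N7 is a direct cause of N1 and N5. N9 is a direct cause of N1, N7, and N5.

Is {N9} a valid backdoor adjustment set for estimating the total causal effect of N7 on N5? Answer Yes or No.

Backdoor paths from N7 to N5 (paths whose first edge points into N7):
  P1: N7 <- N9 -> N1 -> N5
  P2: N7 <- N9 -> N5
Condition 1 (no descendant of N7 in the set): holds — descendants of N7 are {N1, N3, N5}; none are in {N9}.
Condition 2 (every backdoor path blocked by {N9}):
  P1: blocked at fork node N9 ∈ conditioning set.
  P2: blocked at fork node N9 ∈ conditioning set.
{N9} satisfies the backdoor criterion.

Yes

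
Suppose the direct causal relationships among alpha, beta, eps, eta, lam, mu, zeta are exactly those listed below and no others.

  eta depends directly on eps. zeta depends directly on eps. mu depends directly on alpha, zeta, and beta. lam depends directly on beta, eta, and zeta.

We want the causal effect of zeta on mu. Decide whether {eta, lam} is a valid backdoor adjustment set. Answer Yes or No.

Backdoor paths from zeta to mu (paths whose first edge points into zeta):
  P1: zeta <- eps -> eta -> lam <- beta -> mu
Condition 1 (no descendant of zeta in the set): FAILS — lam is a descendant of zeta.
Condition 2 (every backdoor path blocked by {eta, lam}):
  P1: blocked at chain node eta ∈ conditioning set.
{eta, lam} does not satisfy the backdoor criterion.

No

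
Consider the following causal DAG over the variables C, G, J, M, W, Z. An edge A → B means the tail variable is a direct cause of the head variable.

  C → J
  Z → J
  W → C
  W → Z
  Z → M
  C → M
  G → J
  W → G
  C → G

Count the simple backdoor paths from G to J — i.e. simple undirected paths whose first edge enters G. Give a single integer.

A backdoor path from G to J is any simple undirected path whose first edge points into G (i.e. leaves G via a parent).
Parents of G: {C, W}.
Enumerating:
  P1: G <- W -> C -> M <- Z -> J
  P2: G <- W -> C -> J
  P3: G <- W -> Z -> M <- C -> J
  P4: G <- W -> Z -> J
  P5: G <- C <- W -> Z -> J
  P6: G <- C -> M <- Z -> J
  P7: G <- C -> J
That exhausts the simple backdoor paths. Count: 7.

7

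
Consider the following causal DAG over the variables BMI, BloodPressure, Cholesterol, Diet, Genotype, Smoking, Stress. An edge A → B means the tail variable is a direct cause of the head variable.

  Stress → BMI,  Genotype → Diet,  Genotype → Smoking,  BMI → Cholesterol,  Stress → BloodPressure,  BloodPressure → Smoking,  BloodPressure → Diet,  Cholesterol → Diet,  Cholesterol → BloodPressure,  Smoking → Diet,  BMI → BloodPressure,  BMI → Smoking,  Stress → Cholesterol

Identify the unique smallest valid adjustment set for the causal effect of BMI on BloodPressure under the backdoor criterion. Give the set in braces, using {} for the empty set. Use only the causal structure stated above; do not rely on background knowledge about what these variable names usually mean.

Variables eligible for adjustment (non-descendants of BMI, excluding BMI and BloodPressure): {Genotype, Stress}.
Backdoor paths from BMI to BloodPressure:
  P1: BMI <- Stress -> Cholesterol -> BloodPressure
  P2: BMI <- Stress -> Cholesterol -> Diet <- Genotype -> Smoking <- BloodPressure
  P3: BMI <- Stress -> Cholesterol -> Diet <- BloodPressure
  P4: BMI <- Stress -> Cholesterol -> Diet <- Smoking <- BloodPressure
  P5: BMI <- Stress -> BloodPressure
The empty set is not sufficient: P1 (BMI <- Stress -> Cholesterol -> BloodPressure) has no collider blocking it and no conditioned non-collider, so it is open.
Try {Stress}:
  P1: blocked at fork node Stress ∈ conditioning set.
  P2: blocked at fork node Stress ∈ conditioning set.
  P3: blocked at fork node Stress ∈ conditioning set.
  P4: blocked at fork node Stress ∈ conditioning set.
  P5: blocked at fork node Stress ∈ conditioning set.
{Stress} contains no descendant of BMI and blocks every backdoor path.
No other singleton works — e.g. {Genotype} leaves P1 open — so {Stress} is the unique smallest valid adjustment set.

{Stress}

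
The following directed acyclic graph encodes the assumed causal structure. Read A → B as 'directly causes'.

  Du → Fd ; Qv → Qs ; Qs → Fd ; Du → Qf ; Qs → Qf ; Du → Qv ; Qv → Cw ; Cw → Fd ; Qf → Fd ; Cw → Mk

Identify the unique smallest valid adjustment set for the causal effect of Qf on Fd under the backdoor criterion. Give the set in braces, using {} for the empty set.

{Du, Qs}

Variables eligible for adjustment (non-descendants of Qf, excluding Qf and Fd): {Cw, Du, Mk, Qs, Qv}.
Backdoor paths from Qf to Fd:
  P1: Qf <- Du -> Qv -> Qs -> Fd
  P2: Qf <- Du -> Qv -> Cw -> Fd
  P3: Qf <- Du -> Fd
  P4: Qf <- Qs <- Qv <- Du -> Fd
  P5: Qf <- Qs <- Qv -> Cw -> Fd
  P6: Qf <- Qs -> Fd
The empty set is not sufficient: P1 (Qf <- Du -> Qv -> Qs -> Fd) has no collider blocking it and no conditioned non-collider, so it is open.
Try {Du, Qs}:
  P1: blocked at fork node Du ∈ conditioning set.
  P2: blocked at fork node Du ∈ conditioning set.
  P3: blocked at fork node Du ∈ conditioning set.
  P4: blocked at chain node Qs ∈ conditioning set.
  P5: blocked at chain node Qs ∈ conditioning set.
  P6: blocked at fork node Qs ∈ conditioning set.
{Du, Qs} contains no descendant of Qf and blocks every backdoor path.
Every element of {Du, Qs} is needed (dropping Du leaves P2 open; dropping Qs leaves P5 open), so no proper subset is valid.
Among all size-2 subsets of the eligible variables, only {Du, Qs} blocks every backdoor path, so it is the unique smallest valid adjustment set.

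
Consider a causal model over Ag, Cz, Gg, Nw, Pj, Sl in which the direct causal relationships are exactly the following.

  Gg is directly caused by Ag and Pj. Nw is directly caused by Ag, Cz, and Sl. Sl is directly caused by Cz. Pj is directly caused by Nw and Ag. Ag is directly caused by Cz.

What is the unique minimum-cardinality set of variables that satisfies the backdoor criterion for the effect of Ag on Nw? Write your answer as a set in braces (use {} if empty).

{Cz}

Variables eligible for adjustment (non-descendants of Ag, excluding Ag and Nw): {Cz, Sl}.
Backdoor paths from Ag to Nw:
  P1: Ag <- Cz -> Sl -> Nw
  P2: Ag <- Cz -> Nw
The empty set is not sufficient: P1 (Ag <- Cz -> Sl -> Nw) has no collider blocking it and no conditioned non-collider, so it is open.
Try {Cz}:
  P1: blocked at fork node Cz ∈ conditioning set.
  P2: blocked at fork node Cz ∈ conditioning set.
{Cz} contains no descendant of Ag and blocks every backdoor path.
No other singleton works — e.g. {Sl} leaves P2 open — so {Cz} is the unique smallest valid adjustment set.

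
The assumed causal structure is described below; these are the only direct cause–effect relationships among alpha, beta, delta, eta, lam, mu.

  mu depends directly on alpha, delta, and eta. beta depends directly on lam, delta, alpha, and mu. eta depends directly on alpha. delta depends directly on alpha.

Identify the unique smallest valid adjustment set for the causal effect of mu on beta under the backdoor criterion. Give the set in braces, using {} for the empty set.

Variables eligible for adjustment (non-descendants of mu, excluding mu and beta): {alpha, delta, eta, lam}.
Backdoor paths from mu to beta:
  P1: mu <- alpha -> delta -> beta
  P2: mu <- alpha -> beta
  P3: mu <- delta <- alpha -> beta
  P4: mu <- delta -> beta
  P5: mu <- eta <- alpha -> delta -> beta
  P6: mu <- eta <- alpha -> beta
The empty set is not sufficient: P1 (mu <- alpha -> delta -> beta) has no collider blocking it and no conditioned non-collider, so it is open.
Try {alpha, delta}:
  P1: blocked at fork node alpha ∈ conditioning set.
  P2: blocked at fork node alpha ∈ conditioning set.
  P3: blocked at chain node delta ∈ conditioning set.
  P4: blocked at fork node delta ∈ conditioning set.
  P5: blocked at fork node alpha ∈ conditioning set.
  P6: blocked at fork node alpha ∈ conditioning set.
{alpha, delta} contains no descendant of mu and blocks every backdoor path.
Every element of {alpha, delta} is needed (dropping alpha leaves P2 open; dropping delta leaves P4 open), so no proper subset is valid.
Among all size-2 subsets of the eligible variables, only {alpha, delta} blocks every backdoor path, so it is the unique smallest valid adjustment set.

{alpha, delta}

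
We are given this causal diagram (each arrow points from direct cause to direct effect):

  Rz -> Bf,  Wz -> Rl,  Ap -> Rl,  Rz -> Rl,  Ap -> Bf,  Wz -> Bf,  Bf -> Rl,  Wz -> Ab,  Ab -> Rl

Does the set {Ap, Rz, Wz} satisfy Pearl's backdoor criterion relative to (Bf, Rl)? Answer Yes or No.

Yes

Backdoor paths from Bf to Rl (paths whose first edge points into Bf):
  P1: Bf <- Wz -> Ab -> Rl
  P2: Bf <- Wz -> Rl
  P3: Bf <- Rz -> Rl
  P4: Bf <- Ap -> Rl
Condition 1 (no descendant of Bf in the set): holds — descendants of Bf are {Rl}; none are in {Ap, Rz, Wz}.
Condition 2 (every backdoor path blocked by {Ap, Rz, Wz}):
  P1: blocked at fork node Wz ∈ conditioning set.
  P2: blocked at fork node Wz ∈ conditioning set.
  P3: blocked at fork node Rz ∈ conditioning set.
  P4: blocked at fork node Ap ∈ conditioning set.
{Ap, Rz, Wz} satisfies the backdoor criterion.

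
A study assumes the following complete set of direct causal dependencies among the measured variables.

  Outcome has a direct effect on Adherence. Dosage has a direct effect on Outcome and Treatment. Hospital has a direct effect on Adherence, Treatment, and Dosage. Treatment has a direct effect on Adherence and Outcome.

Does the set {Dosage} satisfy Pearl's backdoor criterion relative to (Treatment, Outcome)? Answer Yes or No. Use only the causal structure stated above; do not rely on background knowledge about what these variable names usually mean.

Yes

Backdoor paths from Treatment to Outcome (paths whose first edge points into Treatment):
  P1: Treatment <- Hospital -> Dosage -> Outcome
  P2: Treatment <- Hospital -> Adherence <- Outcome
  P3: Treatment <- Dosage <- Hospital -> Adherence <- Outcome
  P4: Treatment <- Dosage -> Outcome
Condition 1 (no descendant of Treatment in the set): holds — descendants of Treatment are {Adherence, Outcome}; none are in {Dosage}.
Condition 2 (every backdoor path blocked by {Dosage}):
  P1: blocked at chain node Dosage ∈ conditioning set.
  P2: blocked at collider Adherence (neither it nor any descendant is in the conditioning set).
  P3: blocked at chain node Dosage ∈ conditioning set.
  P4: blocked at fork node Dosage ∈ conditioning set.
{Dosage} satisfies the backdoor criterion.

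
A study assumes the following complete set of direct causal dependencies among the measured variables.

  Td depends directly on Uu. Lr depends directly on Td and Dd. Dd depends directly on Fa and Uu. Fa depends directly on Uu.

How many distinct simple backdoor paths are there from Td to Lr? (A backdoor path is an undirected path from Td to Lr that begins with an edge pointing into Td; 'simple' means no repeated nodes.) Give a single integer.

2

A backdoor path from Td to Lr is any simple undirected path whose first edge points into Td (i.e. leaves Td via a parent).
Parents of Td: {Uu}.
Enumerating:
  P1: Td <- Uu -> Fa -> Dd -> Lr
  P2: Td <- Uu -> Dd -> Lr
That exhausts the simple backdoor paths. Count: 2.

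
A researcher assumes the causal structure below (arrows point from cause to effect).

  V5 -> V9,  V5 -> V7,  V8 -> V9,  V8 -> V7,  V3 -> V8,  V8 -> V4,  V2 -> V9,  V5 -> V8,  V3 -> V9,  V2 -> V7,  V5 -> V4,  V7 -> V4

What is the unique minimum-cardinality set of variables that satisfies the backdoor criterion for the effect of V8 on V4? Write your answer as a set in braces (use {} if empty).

{V5}

Variables eligible for adjustment (non-descendants of V8, excluding V8 and V4): {V2, V3, V5}.
Backdoor paths from V8 to V4:
  P1: V8 <- V5 -> V7 -> V4
  P2: V8 <- V5 -> V9 <- V2 -> V7 -> V4
  P3: V8 <- V5 -> V4
  P4: V8 <- V3 -> V9 <- V5 -> V7 -> V4
  P5: V8 <- V3 -> V9 <- V5 -> V4
  P6: V8 <- V3 -> V9 <- V2 -> V7 <- V5 -> V4
  P7: V8 <- V3 -> V9 <- V2 -> V7 -> V4
The empty set is not sufficient: P1 (V8 <- V5 -> V7 -> V4) has no collider blocking it and no conditioned non-collider, so it is open.
Try {V5}:
  P1: blocked at fork node V5 ∈ conditioning set.
  P2: blocked at fork node V5 ∈ conditioning set.
  P3: blocked at fork node V5 ∈ conditioning set.
  P4: blocked at collider V9 (neither it nor any descendant is in the conditioning set).
  P5: blocked at collider V9 (neither it nor any descendant is in the conditioning set).
  P6: blocked at collider V9 (neither it nor any descendant is in the conditioning set).
  P7: blocked at collider V9 (neither it nor any descendant is in the conditioning set).
{V5} contains no descendant of V8 and blocks every backdoor path.
No other singleton works — e.g. {V3} leaves P1 open — so {V5} is the unique smallest valid adjustment set.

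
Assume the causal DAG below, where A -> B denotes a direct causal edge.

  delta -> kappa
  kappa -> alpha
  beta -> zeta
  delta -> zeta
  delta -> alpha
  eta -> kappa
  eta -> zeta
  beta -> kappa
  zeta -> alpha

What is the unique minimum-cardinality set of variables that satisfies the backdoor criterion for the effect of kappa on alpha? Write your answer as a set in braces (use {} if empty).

Variables eligible for adjustment (non-descendants of kappa, excluding kappa and alpha): {beta, delta, eta, zeta}.
Backdoor paths from kappa to alpha:
  P1: kappa <- beta -> zeta <- delta -> alpha
  P2: kappa <- beta -> zeta -> alpha
  P3: kappa <- delta -> zeta -> alpha
  P4: kappa <- delta -> alpha
  P5: kappa <- eta -> zeta <- delta -> alpha
  P6: kappa <- eta -> zeta -> alpha
The empty set is not sufficient: P2 (kappa <- beta -> zeta -> alpha) has no collider blocking it and no conditioned non-collider, so it is open.
Try {delta, zeta}:
  P1: blocked at fork node delta ∈ conditioning set.
  P2: blocked at chain node zeta ∈ conditioning set.
  P3: blocked at fork node delta ∈ conditioning set.
  P4: blocked at fork node delta ∈ conditioning set.
  P5: blocked at fork node delta ∈ conditioning set.
  P6: blocked at chain node zeta ∈ conditioning set.
{delta, zeta} contains no descendant of kappa and blocks every backdoor path.
Every element of {delta, zeta} is needed (dropping delta leaves P1 open; dropping zeta leaves P2 open), so no proper subset is valid.
Among all size-2 subsets of the eligible variables, only {delta, zeta} blocks every backdoor path, so it is the unique smallest valid adjustment set.

{delta, zeta}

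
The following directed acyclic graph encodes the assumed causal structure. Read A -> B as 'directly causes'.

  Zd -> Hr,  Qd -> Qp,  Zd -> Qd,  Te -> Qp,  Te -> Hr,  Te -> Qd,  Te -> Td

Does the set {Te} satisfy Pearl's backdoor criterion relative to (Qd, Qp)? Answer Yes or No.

Yes

Backdoor paths from Qd to Qp (paths whose first edge points into Qd):
  P1: Qd <- Te -> Qp
  P2: Qd <- Zd -> Hr <- Te -> Qp
Condition 1 (no descendant of Qd in the set): holds — descendants of Qd are {Qp}; none are in {Te}.
Condition 2 (every backdoor path blocked by {Te}):
  P1: blocked at fork node Te ∈ conditioning set.
  P2: blocked at collider Hr (neither it nor any descendant is in the conditioning set).
{Te} satisfies the backdoor criterion.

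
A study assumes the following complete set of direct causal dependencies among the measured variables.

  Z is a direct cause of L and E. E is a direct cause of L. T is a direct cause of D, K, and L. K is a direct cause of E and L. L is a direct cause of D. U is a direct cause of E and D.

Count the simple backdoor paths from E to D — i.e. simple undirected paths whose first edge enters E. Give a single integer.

8

A backdoor path from E to D is any simple undirected path whose first edge points into E (i.e. leaves E via a parent).
Parents of E: {K, U, Z}.
Enumerating:
  P1: E <- U -> D
  P2: E <- K <- T -> L -> D
  P3: E <- K <- T -> D
  P4: E <- K -> L <- T -> D
  P5: E <- K -> L -> D
  P6: E <- Z -> L <- T -> D
  P7: E <- Z -> L <- K <- T -> D
  P8: E <- Z -> L -> D
That exhausts the simple backdoor paths. Count: 8.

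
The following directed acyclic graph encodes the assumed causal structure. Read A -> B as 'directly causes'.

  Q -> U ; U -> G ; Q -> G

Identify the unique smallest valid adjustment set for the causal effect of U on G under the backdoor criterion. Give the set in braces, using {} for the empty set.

Variables eligible for adjustment (non-descendants of U, excluding U and G): {Q}.
Backdoor paths from U to G:
  P1: U <- Q -> G
The empty set is not sufficient: P1 (U <- Q -> G) has no collider blocking it and no conditioned non-collider, so it is open.
Try {Q}:
  P1: blocked at fork node Q ∈ conditioning set.
{Q} contains no descendant of U and blocks every backdoor path.
{Q} is the unique smallest valid adjustment set.

{Q}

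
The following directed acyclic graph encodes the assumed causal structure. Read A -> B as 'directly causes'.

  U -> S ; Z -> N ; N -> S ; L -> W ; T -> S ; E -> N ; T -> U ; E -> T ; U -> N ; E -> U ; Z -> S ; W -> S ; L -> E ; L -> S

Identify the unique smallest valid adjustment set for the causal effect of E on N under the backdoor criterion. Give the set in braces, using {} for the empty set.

Variables eligible for adjustment (non-descendants of E, excluding E and N): {L, W, Z}.
Backdoor paths from E to N:
  P1: E <- L -> W -> S <- T -> U -> N
  P2: E <- L -> W -> S <- Z -> N
  P3: E <- L -> W -> S <- U -> N
  P4: E <- L -> W -> S <- N
  P5: E <- L -> S <- T -> U -> N
  P6: E <- L -> S <- Z -> N
  P7: E <- L -> S <- U -> N
  P8: E <- L -> S <- N
Each backdoor path contains an unconditioned collider, so every path is already blocked with the empty conditioning set:
  P1: blocked at collider S (neither it nor any descendant is in the conditioning set).
  P2: blocked at collider S (neither it nor any descendant is in the conditioning set).
  P3: blocked at collider S (neither it nor any descendant is in the conditioning set).
  P4: blocked at collider S (neither it nor any descendant is in the conditioning set).
  P5: blocked at collider S (neither it nor any descendant is in the conditioning set).
  P6: blocked at collider S (neither it nor any descendant is in the conditioning set).
  P7: blocked at collider S (neither it nor any descendant is in the conditioning set).
  P8: blocked at collider S (neither it nor any descendant is in the conditioning set).
The empty set is therefore the unique smallest valid set.

{}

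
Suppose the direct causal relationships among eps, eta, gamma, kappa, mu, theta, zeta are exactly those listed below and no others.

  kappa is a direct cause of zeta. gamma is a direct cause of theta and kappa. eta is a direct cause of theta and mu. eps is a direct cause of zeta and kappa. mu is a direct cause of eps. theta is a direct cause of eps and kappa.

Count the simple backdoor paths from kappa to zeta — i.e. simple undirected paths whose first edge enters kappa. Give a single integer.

5

A backdoor path from kappa to zeta is any simple undirected path whose first edge points into kappa (i.e. leaves kappa via a parent).
Parents of kappa: {eps, gamma, theta}.
Enumerating:
  P1: kappa <- gamma -> theta <- eta -> mu -> eps -> zeta
  P2: kappa <- gamma -> theta -> eps -> zeta
  P3: kappa <- theta <- eta -> mu -> eps -> zeta
  P4: kappa <- theta -> eps -> zeta
  P5: kappa <- eps -> zeta
That exhausts the simple backdoor paths. Count: 5.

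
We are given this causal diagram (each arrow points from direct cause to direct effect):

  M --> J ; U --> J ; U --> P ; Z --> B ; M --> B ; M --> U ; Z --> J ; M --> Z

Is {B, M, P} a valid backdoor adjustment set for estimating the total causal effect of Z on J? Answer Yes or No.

Backdoor paths from Z to J (paths whose first edge points into Z):
  P1: Z <- M -> U -> J
  P2: Z <- M -> J
Condition 1 (no descendant of Z in the set): FAILS — B is a descendant of Z.
Condition 2 (every backdoor path blocked by {B, M, P}):
  P1: blocked at fork node M ∈ conditioning set.
  P2: blocked at fork node M ∈ conditioning set.
{B, M, P} does not satisfy the backdoor criterion.

No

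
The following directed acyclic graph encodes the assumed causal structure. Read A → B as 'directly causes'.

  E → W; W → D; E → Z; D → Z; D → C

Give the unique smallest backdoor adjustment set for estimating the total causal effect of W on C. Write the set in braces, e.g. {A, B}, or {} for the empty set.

Variables eligible for adjustment (non-descendants of W, excluding W and C): {E}.
Backdoor paths from W to C:
  P1: W <- E -> Z <- D -> C
Each backdoor path contains an unconditioned collider, so every path is already blocked with the empty conditioning set:
  P1: blocked at collider Z (neither it nor any descendant is in the conditioning set).
The empty set is therefore the unique smallest valid set.

{}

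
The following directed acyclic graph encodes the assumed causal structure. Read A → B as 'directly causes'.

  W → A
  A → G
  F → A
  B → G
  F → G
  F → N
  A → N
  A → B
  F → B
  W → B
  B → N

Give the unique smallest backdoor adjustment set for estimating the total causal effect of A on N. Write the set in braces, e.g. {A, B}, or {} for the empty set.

Variables eligible for adjustment (non-descendants of A, excluding A and N): {F, W}.
Backdoor paths from A to N:
  P1: A <- W -> B <- F -> N
  P2: A <- W -> B -> G <- F -> N
  P3: A <- W -> B -> N
  P4: A <- F -> B -> N
  P5: A <- F -> G <- B -> N
  P6: A <- F -> N
The empty set is not sufficient: P3 (A <- W -> B -> N) has no collider blocking it and no conditioned non-collider, so it is open.
Try {F, W}:
  P1: blocked at fork node W ∈ conditioning set.
  P2: blocked at fork node W ∈ conditioning set.
  P3: blocked at fork node W ∈ conditioning set.
  P4: blocked at fork node F ∈ conditioning set.
  P5: blocked at fork node F ∈ conditioning set.
  P6: blocked at fork node F ∈ conditioning set.
{F, W} contains no descendant of A and blocks every backdoor path.
Every element of {F, W} is needed (dropping F leaves P4 open; dropping W leaves P3 open), so no proper subset is valid.
Among all size-2 subsets of the eligible variables, only {F, W} blocks every backdoor path, so it is the unique smallest valid adjustment set.

{F, W}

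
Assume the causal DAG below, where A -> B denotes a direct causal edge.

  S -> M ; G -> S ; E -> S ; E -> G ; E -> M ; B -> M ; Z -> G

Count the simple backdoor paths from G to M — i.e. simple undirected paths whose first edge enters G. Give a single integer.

A backdoor path from G to M is any simple undirected path whose first edge points into G (i.e. leaves G via a parent).
Parents of G: {E, Z}.
Enumerating:
  P1: G <- E -> S -> M
  P2: G <- E -> M
That exhausts the simple backdoor paths. Count: 2.

2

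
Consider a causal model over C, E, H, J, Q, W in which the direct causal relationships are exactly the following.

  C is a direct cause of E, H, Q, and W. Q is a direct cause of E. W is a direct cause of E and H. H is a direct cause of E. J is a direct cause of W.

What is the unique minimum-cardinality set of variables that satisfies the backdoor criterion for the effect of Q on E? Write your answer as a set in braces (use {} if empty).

Variables eligible for adjustment (non-descendants of Q, excluding Q and E): {C, H, J, W}.
Backdoor paths from Q to E:
  P1: Q <- C -> W -> H -> E
  P2: Q <- C -> W -> E
  P3: Q <- C -> H <- W -> E
  P4: Q <- C -> H -> E
  P5: Q <- C -> E
The empty set is not sufficient: P1 (Q <- C -> W -> H -> E) has no collider blocking it and no conditioned non-collider, so it is open.
Try {C}:
  P1: blocked at fork node C ∈ conditioning set.
  P2: blocked at fork node C ∈ conditioning set.
  P3: blocked at fork node C ∈ conditioning set.
  P4: blocked at fork node C ∈ conditioning set.
  P5: blocked at fork node C ∈ conditioning set.
{C} contains no descendant of Q and blocks every backdoor path.
No other singleton works — e.g. {J} leaves P1 open — so {C} is the unique smallest valid adjustment set.

{C}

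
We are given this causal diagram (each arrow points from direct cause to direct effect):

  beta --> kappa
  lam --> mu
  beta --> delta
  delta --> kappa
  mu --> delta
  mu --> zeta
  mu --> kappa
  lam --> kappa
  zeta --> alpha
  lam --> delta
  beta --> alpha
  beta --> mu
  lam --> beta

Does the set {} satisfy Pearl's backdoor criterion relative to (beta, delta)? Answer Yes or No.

No

Backdoor paths from beta to delta (paths whose first edge points into beta):
  P1: beta <- lam -> mu -> delta
  P2: beta <- lam -> mu -> kappa <- delta
  P3: beta <- lam -> delta
  P4: beta <- lam -> kappa <- mu -> delta
  P5: beta <- lam -> kappa <- delta
Condition 1 (no descendant of beta in the set): holds — descendants of beta are {alpha, delta, kappa, mu, zeta}; none are in {}.
Condition 2 (every backdoor path blocked by {}):
  P1: open — no interior node is in the conditioning set.
  P2: blocked at collider kappa (neither it nor any descendant is in the conditioning set).
  P3: open — no interior node is in the conditioning set.
  P4: blocked at collider kappa (neither it nor any descendant is in the conditioning set).
  P5: blocked at collider kappa (neither it nor any descendant is in the conditioning set).
{} does not satisfy the backdoor criterion.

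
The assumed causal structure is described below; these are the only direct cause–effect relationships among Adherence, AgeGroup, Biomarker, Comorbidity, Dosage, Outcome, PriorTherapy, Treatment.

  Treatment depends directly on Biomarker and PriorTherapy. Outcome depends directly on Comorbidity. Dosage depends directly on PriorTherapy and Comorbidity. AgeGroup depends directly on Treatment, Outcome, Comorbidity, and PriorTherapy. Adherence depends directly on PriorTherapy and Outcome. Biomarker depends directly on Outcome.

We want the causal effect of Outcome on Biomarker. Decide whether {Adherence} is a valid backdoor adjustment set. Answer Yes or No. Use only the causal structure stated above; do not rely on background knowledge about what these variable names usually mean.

No

Backdoor paths from Outcome to Biomarker (paths whose first edge points into Outcome):
  P1: Outcome <- Comorbidity -> Dosage <- PriorTherapy -> Treatment <- Biomarker
  P2: Outcome <- Comorbidity -> Dosage <- PriorTherapy -> AgeGroup <- Treatment <- Biomarker
  P3: Outcome <- Comorbidity -> AgeGroup <- PriorTherapy -> Treatment <- Biomarker
  P4: Outcome <- Comorbidity -> AgeGroup <- Treatment <- Biomarker
Condition 1 (no descendant of Outcome in the set): FAILS — Adherence is a descendant of Outcome.
Condition 2 (every backdoor path blocked by {Adherence}):
  P1: blocked at collider Dosage (neither it nor any descendant is in the conditioning set).
  P2: blocked at collider Dosage (neither it nor any descendant is in the conditioning set).
  P3: blocked at collider AgeGroup (neither it nor any descendant is in the conditioning set).
  P4: blocked at collider AgeGroup (neither it nor any descendant is in the conditioning set).
{Adherence} does not satisfy the backdoor criterion.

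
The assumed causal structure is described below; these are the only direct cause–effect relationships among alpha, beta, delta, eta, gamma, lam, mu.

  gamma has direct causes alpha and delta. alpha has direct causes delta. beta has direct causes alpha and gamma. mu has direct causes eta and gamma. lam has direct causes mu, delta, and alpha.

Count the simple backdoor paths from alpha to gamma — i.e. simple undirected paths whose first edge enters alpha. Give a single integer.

A backdoor path from alpha to gamma is any simple undirected path whose first edge points into alpha (i.e. leaves alpha via a parent).
Parents of alpha: {delta}.
Enumerating:
  P1: alpha <- delta -> gamma
  P2: alpha <- delta -> lam <- mu <- gamma
That exhausts the simple backdoor paths. Count: 2.

2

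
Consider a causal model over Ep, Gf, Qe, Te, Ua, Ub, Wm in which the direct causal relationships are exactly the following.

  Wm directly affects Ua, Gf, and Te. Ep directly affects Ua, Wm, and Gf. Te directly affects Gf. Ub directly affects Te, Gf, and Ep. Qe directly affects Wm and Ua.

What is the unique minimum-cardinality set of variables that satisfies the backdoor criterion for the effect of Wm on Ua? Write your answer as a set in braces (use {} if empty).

{Ep, Qe}

Variables eligible for adjustment (non-descendants of Wm, excluding Wm and Ua): {Ep, Qe, Ub}.
Backdoor paths from Wm to Ua:
  P1: Wm <- Qe -> Ua
  P2: Wm <- Ep -> Ua
The empty set is not sufficient: P1 (Wm <- Qe -> Ua) has no collider blocking it and no conditioned non-collider, so it is open.
Try {Ep, Qe}:
  P1: blocked at fork node Qe ∈ conditioning set.
  P2: blocked at fork node Ep ∈ conditioning set.
{Ep, Qe} contains no descendant of Wm and blocks every backdoor path.
Every element of {Ep, Qe} is needed (dropping Ep leaves P2 open; dropping Qe leaves P1 open), so no proper subset is valid.
Among all size-2 subsets of the eligible variables, only {Ep, Qe} blocks every backdoor path, so it is the unique smallest valid adjustment set.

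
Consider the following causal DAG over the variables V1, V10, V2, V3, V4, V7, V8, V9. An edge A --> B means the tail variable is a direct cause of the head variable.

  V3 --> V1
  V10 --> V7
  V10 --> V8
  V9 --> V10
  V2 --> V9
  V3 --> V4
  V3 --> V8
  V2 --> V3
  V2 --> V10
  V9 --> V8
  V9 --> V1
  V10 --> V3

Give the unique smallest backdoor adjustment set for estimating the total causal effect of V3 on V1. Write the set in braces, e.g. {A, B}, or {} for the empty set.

Variables eligible for adjustment (non-descendants of V3, excluding V3 and V1): {V10, V2, V7, V9}.
Backdoor paths from V3 to V1:
  P1: V3 <- V2 -> V9 -> V1
  P2: V3 <- V2 -> V10 <- V9 -> V1
  P3: V3 <- V2 -> V10 -> V8 <- V9 -> V1
  P4: V3 <- V10 <- V2 -> V9 -> V1
  P5: V3 <- V10 <- V9 -> V1
  P6: V3 <- V10 -> V8 <- V9 -> V1
The empty set is not sufficient: P1 (V3 <- V2 -> V9 -> V1) has no collider blocking it and no conditioned non-collider, so it is open.
Try {V9}:
  P1: blocked at chain node V9 ∈ conditioning set.
  P2: blocked at collider V10 (neither it nor any descendant is in the conditioning set).
  P3: blocked at collider V8 (neither it nor any descendant is in the conditioning set).
  P4: blocked at chain node V9 ∈ conditioning set.
  P5: blocked at fork node V9 ∈ conditioning set.
  P6: blocked at collider V8 (neither it nor any descendant is in the conditioning set).
{V9} contains no descendant of V3 and blocks every backdoor path.
No other singleton works — e.g. {V2} leaves P5 open — so {V9} is the unique smallest valid adjustment set.

{V9}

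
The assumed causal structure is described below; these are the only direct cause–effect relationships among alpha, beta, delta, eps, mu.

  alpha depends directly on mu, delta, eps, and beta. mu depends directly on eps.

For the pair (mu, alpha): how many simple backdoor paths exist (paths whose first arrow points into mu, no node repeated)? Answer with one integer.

1

A backdoor path from mu to alpha is any simple undirected path whose first edge points into mu (i.e. leaves mu via a parent).
Parents of mu: {eps}.
Enumerating:
  P1: mu <- eps -> alpha
That exhausts the simple backdoor paths. Count: 1.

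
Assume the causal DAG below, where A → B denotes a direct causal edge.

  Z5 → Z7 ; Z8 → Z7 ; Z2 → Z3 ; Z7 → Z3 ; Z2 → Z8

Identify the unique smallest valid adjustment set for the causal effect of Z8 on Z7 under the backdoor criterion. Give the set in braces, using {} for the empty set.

Variables eligible for adjustment (non-descendants of Z8, excluding Z8 and Z7): {Z2, Z5}.
Backdoor paths from Z8 to Z7:
  P1: Z8 <- Z2 -> Z3 <- Z7
Each backdoor path contains an unconditioned collider, so every path is already blocked with the empty conditioning set:
  P1: blocked at collider Z3 (neither it nor any descendant is in the conditioning set).
The empty set is therefore the unique smallest valid set.

{}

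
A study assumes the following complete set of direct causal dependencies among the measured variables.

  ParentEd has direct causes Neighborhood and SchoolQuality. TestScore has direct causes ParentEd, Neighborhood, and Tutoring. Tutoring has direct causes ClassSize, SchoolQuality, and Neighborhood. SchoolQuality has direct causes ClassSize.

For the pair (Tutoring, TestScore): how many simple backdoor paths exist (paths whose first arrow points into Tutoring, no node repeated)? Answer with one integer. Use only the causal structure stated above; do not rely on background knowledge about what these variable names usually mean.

6

A backdoor path from Tutoring to TestScore is any simple undirected path whose first edge points into Tutoring (i.e. leaves Tutoring via a parent).
Parents of Tutoring: {ClassSize, Neighborhood, SchoolQuality}.
Enumerating:
  P1: Tutoring <- ClassSize -> SchoolQuality -> ParentEd <- Neighborhood -> TestScore
  P2: Tutoring <- ClassSize -> SchoolQuality -> ParentEd -> TestScore
  P3: Tutoring <- SchoolQuality -> ParentEd <- Neighborhood -> TestScore
  P4: Tutoring <- SchoolQuality -> ParentEd -> TestScore
  P5: Tutoring <- Neighborhood -> ParentEd -> TestScore
  P6: Tutoring <- Neighborhood -> TestScore
That exhausts the simple backdoor paths. Count: 6.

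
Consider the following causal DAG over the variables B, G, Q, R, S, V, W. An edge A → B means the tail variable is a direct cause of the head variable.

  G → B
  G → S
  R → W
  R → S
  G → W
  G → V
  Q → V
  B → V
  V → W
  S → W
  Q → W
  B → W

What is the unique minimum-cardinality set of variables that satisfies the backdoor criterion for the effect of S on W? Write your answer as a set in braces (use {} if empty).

{G, R}

Variables eligible for adjustment (non-descendants of S, excluding S and W): {B, G, Q, R, V}.
Backdoor paths from S to W:
  P1: S <- R -> W
  P2: S <- G -> B -> V <- Q -> W
  P3: S <- G -> B -> V -> W
  P4: S <- G -> B -> W
  P5: S <- G -> V <- Q -> W
  P6: S <- G -> V <- B -> W
  P7: S <- G -> V -> W
  P8: S <- G -> W
The empty set is not sufficient: P1 (S <- R -> W) has no collider blocking it and no conditioned non-collider, so it is open.
Try {G, R}:
  P1: blocked at fork node R ∈ conditioning set.
  P2: blocked at fork node G ∈ conditioning set.
  P3: blocked at fork node G ∈ conditioning set.
  P4: blocked at fork node G ∈ conditioning set.
  P5: blocked at fork node G ∈ conditioning set.
  P6: blocked at fork node G ∈ conditioning set.
  P7: blocked at fork node G ∈ conditioning set.
  P8: blocked at fork node G ∈ conditioning set.
{G, R} contains no descendant of S and blocks every backdoor path.
Every element of {G, R} is needed (dropping G leaves P3 open; dropping R leaves P1 open), so no proper subset is valid.
Among all size-2 subsets of the eligible variables, only {G, R} blocks every backdoor path, so it is the unique smallest valid adjustment set.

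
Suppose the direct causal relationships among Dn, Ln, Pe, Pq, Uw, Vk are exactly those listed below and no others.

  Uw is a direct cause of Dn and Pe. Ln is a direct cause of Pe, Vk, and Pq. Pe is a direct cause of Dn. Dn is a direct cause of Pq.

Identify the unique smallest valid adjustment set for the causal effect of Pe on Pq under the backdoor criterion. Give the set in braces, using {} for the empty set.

{Ln, Uw}

Variables eligible for adjustment (non-descendants of Pe, excluding Pe and Pq): {Ln, Uw, Vk}.
Backdoor paths from Pe to Pq:
  P1: Pe <- Ln -> Pq
  P2: Pe <- Uw -> Dn -> Pq
The empty set is not sufficient: P1 (Pe <- Ln -> Pq) has no collider blocking it and no conditioned non-collider, so it is open.
Try {Ln, Uw}:
  P1: blocked at fork node Ln ∈ conditioning set.
  P2: blocked at fork node Uw ∈ conditioning set.
{Ln, Uw} contains no descendant of Pe and blocks every backdoor path.
Every element of {Ln, Uw} is needed (dropping Ln leaves P1 open; dropping Uw leaves P2 open), so no proper subset is valid.
Among all size-2 subsets of the eligible variables, only {Ln, Uw} blocks every backdoor path, so it is the unique smallest valid adjustment set.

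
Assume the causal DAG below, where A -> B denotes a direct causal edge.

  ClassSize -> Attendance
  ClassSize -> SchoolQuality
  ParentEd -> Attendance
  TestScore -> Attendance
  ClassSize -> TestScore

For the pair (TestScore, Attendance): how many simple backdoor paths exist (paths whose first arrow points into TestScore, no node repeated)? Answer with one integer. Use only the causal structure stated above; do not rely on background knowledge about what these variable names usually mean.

1

A backdoor path from TestScore to Attendance is any simple undirected path whose first edge points into TestScore (i.e. leaves TestScore via a parent).
Parents of TestScore: {ClassSize}.
Enumerating:
  P1: TestScore <- ClassSize -> Attendance
That exhausts the simple backdoor paths. Count: 1.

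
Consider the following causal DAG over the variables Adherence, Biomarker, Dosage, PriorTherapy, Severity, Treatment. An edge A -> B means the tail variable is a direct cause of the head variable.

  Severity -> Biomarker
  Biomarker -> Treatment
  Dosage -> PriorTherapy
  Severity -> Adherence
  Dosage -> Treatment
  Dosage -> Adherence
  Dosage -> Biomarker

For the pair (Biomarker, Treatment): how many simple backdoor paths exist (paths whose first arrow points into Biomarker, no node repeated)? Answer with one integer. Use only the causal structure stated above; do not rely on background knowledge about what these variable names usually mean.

A backdoor path from Biomarker to Treatment is any simple undirected path whose first edge points into Biomarker (i.e. leaves Biomarker via a parent).
Parents of Biomarker: {Dosage, Severity}.
Enumerating:
  P1: Biomarker <- Dosage -> Treatment
  P2: Biomarker <- Severity -> Adherence <- Dosage -> Treatment
That exhausts the simple backdoor paths. Count: 2.

2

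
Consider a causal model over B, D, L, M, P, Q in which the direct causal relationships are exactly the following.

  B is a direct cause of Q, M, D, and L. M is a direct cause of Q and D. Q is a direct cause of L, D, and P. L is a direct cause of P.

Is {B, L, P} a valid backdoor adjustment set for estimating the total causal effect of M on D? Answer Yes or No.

No

Backdoor paths from M to D (paths whose first edge points into M):
  P1: M <- B -> Q -> D
  P2: M <- B -> L <- Q -> D
  P3: M <- B -> L -> P <- Q -> D
  P4: M <- B -> D
Condition 1 (no descendant of M in the set): FAILS — L and P are descendants of M.
Condition 2 (every backdoor path blocked by {B, L, P}):
  P1: blocked at fork node B ∈ conditioning set.
  P2: blocked at fork node B ∈ conditioning set.
  P3: blocked at fork node B ∈ conditioning set.
  P4: blocked at fork node B ∈ conditioning set.
{B, L, P} does not satisfy the backdoor criterion.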